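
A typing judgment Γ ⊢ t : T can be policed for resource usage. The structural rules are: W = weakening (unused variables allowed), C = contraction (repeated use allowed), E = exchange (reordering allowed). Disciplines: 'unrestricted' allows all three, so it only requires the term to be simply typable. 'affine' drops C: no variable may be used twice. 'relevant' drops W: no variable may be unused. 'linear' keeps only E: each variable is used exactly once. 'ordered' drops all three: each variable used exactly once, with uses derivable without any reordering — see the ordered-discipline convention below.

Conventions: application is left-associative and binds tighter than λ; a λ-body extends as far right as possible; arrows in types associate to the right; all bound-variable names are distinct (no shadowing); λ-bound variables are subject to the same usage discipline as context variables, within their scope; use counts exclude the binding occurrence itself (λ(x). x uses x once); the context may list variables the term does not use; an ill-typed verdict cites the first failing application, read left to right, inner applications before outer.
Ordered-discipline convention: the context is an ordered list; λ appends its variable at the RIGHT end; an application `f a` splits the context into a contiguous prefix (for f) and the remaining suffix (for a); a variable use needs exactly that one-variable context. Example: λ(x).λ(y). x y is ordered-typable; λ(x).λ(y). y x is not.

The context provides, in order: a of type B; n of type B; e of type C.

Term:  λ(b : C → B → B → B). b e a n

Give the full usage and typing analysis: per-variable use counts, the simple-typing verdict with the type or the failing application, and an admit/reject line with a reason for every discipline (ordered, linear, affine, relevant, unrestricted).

use counts: a: 1, n: 1, e: 1, b (λ-bound): 1
uses in reading order: b, e, a, n
typing: well-typed at (C → B → B → B) → B
ordered ✗ (use order b, e, a, n needs exchange)
linear ✓ (a, n, e, b: one use apiece)
affine ✓ (a, n, e, b: no repeats, contraction unneeded)
relevant ✓ (at least one use each (a, n, e, b))
unrestricted ✓ (well-typed at (C → B → B → B) → B; no restrictions here)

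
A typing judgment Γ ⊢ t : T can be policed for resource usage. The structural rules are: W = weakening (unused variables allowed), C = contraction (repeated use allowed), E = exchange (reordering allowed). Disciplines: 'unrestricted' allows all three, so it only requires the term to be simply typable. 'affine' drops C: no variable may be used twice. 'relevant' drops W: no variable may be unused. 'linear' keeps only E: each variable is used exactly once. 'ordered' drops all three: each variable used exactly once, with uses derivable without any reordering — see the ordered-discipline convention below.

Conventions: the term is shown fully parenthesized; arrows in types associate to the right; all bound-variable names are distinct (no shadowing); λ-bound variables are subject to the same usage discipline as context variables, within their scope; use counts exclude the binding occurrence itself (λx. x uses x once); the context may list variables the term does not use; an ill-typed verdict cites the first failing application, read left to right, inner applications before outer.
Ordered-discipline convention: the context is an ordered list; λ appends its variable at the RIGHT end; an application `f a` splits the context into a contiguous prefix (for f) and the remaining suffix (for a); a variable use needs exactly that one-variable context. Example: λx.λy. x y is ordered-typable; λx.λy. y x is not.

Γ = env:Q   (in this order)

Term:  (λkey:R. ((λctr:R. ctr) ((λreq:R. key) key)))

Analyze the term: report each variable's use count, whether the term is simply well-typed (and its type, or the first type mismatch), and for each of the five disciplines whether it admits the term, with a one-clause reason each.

use counts: env ×0; key (λ-bound) ×2; ctr (λ-bound) ×1; req (λ-bound) ×0
use order (left to right): ctr, key, key
typing: well-typed at R -> R
ordered ✗ (needs contraction — key ×2; unused: env, req — weakening required)
linear ✗ (needs contraction — key ×2; unused: env, req — weakening required)
affine ✗ (needs contraction — key ×2)
relevant ✗ (unused: env, req — weakening required)
unrestricted ✓ (well-typed at R -> R; no restrictions here)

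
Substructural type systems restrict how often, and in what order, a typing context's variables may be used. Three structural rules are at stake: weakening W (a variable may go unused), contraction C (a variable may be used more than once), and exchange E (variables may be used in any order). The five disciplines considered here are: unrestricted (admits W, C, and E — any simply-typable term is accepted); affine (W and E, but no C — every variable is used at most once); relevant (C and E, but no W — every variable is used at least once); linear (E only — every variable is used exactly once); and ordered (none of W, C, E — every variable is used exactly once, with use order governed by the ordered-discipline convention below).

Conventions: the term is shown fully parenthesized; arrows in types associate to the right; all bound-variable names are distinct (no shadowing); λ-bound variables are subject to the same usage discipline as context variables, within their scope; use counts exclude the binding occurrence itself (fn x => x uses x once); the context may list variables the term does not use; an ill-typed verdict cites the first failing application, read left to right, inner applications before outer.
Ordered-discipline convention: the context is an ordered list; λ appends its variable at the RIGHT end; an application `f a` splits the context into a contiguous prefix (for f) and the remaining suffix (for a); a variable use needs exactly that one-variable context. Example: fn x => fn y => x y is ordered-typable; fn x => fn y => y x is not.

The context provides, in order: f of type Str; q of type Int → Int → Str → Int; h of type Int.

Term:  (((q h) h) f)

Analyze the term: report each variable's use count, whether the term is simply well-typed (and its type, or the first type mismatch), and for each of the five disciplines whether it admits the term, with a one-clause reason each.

use counts: f ×1, q ×1, h ×2
uses in reading order: q, h, h, f
typing: the term checks, with type Int
ordered: ✗ — h ×2 used more than once (contraction)
linear: ✗ — h ×2 used more than once (contraction)
affine: ✗ — h ×2 used more than once (contraction)
relevant: ✓ — none of f, q, h goes unused
unrestricted: ✓ — type-checks (Int) and nothing is barred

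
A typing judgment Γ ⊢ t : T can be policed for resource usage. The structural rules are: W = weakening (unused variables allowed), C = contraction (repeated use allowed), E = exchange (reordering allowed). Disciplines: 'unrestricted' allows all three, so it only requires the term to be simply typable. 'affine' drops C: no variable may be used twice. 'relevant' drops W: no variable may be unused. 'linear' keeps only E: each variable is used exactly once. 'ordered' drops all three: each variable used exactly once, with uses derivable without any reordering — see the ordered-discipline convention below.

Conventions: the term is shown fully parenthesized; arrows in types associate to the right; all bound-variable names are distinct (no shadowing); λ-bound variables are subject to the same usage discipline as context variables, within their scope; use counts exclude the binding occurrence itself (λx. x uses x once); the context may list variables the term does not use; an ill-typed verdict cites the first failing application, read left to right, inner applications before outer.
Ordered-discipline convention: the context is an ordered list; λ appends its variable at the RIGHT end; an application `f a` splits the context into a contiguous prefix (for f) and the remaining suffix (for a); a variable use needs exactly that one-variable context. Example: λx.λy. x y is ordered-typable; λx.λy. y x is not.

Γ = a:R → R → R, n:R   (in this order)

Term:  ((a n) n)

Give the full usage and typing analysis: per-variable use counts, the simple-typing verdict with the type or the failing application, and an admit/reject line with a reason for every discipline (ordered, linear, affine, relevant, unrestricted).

use counts: a ×1; n ×2
uses in reading order: a, n, n
typing: ✓ — R
ordered ✗ (uses contraction: n ×2)
linear ✗ (uses contraction: n ×2)
affine ✗ (uses contraction: n ×2)
relevant ✓ (a, n: all used, weakening unneeded)
unrestricted ✓ (simply typable at R; W, C, E all held)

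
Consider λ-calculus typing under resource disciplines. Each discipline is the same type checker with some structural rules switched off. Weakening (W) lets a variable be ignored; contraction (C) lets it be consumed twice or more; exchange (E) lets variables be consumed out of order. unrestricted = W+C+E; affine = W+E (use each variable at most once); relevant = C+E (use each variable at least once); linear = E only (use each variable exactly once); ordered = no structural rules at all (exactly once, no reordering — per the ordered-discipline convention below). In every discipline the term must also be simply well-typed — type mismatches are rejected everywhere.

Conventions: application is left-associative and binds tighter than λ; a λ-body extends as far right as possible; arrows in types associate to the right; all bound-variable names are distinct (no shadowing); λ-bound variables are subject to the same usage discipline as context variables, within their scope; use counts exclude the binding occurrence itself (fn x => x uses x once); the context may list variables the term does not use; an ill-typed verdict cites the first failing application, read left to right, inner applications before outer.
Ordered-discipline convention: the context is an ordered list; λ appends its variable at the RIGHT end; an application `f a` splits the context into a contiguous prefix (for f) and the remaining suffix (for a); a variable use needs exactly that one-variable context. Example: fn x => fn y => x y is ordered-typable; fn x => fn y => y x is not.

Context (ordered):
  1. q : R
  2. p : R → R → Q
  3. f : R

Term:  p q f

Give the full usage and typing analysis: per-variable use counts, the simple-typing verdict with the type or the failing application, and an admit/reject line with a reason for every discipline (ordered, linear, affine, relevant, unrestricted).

counts: q: 1×; p: 1×; f: 1×
order of uses: p, q, f
typing: well-typed — term : Q
ordered: ✗, needs exchange: uses follow p, q, f
linear: ✓, q, p, f: one use apiece
affine: ✓, q, p, f: no repeats, contraction unneeded
relevant: ✓, none of q, p, f goes unused
unrestricted: ✓, simply typable at Q; W, C, E all held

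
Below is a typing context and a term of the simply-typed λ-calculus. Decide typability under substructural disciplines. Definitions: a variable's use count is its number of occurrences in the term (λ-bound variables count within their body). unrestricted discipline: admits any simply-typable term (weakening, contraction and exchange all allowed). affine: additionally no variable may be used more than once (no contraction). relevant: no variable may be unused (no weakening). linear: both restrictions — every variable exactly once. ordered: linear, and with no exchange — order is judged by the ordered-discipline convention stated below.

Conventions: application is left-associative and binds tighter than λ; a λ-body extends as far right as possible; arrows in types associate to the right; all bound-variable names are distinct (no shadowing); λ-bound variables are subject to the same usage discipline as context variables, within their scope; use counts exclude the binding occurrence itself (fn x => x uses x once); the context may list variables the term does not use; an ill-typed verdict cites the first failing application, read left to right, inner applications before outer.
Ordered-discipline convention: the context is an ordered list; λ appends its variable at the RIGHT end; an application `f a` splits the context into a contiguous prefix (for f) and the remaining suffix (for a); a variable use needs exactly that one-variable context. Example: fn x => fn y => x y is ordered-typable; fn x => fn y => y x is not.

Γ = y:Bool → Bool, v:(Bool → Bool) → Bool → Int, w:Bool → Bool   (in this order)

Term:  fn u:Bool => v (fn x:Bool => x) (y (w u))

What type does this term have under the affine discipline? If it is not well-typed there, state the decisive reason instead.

term : Bool → Int
use counts: y ×1; v ×1; w ×1; u [bound] ×1; x [bound] ×1
left-to-right use order: v, x, y, w, u
typing: the term checks, with type Bool → Int
across the five disciplines: ordered ✗ · linear ✓ · affine ✓ · relevant ✓ · unrestricted ✓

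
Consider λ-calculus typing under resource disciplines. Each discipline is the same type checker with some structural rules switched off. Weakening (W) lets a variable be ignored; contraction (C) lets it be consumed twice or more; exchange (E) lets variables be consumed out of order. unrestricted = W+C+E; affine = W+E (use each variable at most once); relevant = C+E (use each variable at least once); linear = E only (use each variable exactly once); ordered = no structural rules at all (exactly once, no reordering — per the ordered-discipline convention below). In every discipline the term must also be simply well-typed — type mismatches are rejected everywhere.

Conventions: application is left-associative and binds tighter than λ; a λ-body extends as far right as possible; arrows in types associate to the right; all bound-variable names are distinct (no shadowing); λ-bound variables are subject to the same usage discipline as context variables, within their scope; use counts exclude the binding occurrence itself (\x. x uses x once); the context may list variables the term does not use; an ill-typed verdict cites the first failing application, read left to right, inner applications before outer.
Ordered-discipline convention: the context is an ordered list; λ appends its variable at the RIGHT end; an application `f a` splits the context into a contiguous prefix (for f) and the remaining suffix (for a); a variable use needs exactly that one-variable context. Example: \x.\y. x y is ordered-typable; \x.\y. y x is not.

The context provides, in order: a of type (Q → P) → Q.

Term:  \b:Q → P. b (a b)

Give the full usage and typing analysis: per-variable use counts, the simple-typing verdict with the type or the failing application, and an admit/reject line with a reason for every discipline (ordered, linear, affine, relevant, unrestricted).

variable uses: a ×1; b [bound] ×2
uses in reading order: b, a, b
typing: well-typed at (Q → P) → P
ordered: ✗ — needs contraction — b ×2
linear: ✗ — needs contraction — b ×2
affine: ✗ — needs contraction — b ×2
relevant: ✓ — every one of a, b appears
unrestricted: ✓ — type-checks ((Q → P) → P) and nothing is barred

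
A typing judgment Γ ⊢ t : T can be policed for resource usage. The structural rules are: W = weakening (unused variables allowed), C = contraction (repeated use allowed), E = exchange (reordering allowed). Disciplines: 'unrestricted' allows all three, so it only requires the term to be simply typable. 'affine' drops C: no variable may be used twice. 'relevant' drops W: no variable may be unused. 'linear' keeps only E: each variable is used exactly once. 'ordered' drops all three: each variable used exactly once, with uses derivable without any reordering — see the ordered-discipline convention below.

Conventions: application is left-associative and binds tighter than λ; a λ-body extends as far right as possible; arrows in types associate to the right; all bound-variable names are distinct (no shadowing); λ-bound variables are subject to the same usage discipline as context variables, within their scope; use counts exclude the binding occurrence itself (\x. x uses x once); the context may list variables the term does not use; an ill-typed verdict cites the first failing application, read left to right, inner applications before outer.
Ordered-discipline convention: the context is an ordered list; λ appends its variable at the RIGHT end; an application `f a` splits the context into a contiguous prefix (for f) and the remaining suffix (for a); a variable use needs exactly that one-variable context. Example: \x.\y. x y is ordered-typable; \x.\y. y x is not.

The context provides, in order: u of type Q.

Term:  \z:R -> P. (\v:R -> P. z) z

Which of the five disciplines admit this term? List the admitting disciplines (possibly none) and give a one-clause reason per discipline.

admitted in: unrestricted
variable uses: u: 0×, z (λ-bound): 2×, v (λ-bound): 0×
left-to-right use order: z, z
typing: well-typed — term : (R -> P) -> R -> P
ordered: ✗, repeated use of z ×2; u, v left unused
linear: ✗, repeated use of z ×2; u, v left unused
affine: ✗, repeated use of z ×2
relevant: ✗, u, v left unused
unrestricted: ✓, type-checks ((R -> P) -> R -> P) and nothing is barred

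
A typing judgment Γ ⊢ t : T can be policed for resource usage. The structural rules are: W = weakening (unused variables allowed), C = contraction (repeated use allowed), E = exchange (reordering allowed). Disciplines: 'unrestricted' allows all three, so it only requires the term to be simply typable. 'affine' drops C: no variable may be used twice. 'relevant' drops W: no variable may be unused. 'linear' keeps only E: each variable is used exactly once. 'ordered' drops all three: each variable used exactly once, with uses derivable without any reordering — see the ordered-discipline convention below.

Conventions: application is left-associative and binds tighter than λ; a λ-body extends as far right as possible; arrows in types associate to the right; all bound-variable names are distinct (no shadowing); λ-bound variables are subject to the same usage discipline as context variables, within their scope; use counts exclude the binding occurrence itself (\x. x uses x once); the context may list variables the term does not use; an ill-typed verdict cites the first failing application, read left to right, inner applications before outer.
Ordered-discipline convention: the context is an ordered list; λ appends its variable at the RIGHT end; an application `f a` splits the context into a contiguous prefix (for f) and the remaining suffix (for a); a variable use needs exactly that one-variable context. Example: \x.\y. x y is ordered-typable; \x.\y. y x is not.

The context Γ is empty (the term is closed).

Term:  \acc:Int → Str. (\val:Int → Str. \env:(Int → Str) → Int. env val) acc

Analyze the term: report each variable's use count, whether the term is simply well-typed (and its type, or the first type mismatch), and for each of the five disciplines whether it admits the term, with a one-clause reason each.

counts: acc (λ-bound)=1, val (λ-bound)=1, env (λ-bound)=1
left-to-right use order: env, val, acc
typing: well-typed at (Int → Str) → ((Int → Str) → Int) → Int
ordered: ✗, no ordered split (uses run env, val, acc)
linear: ✓, acc, val, env: one use apiece
affine: ✓, acc, val, env: no repeats, contraction unneeded
relevant: ✓, acc, val, env: all used, weakening unneeded
unrestricted: ✓, simply typable at (Int → Str) → ((Int → Str) → Int) → Int; W, C, E all held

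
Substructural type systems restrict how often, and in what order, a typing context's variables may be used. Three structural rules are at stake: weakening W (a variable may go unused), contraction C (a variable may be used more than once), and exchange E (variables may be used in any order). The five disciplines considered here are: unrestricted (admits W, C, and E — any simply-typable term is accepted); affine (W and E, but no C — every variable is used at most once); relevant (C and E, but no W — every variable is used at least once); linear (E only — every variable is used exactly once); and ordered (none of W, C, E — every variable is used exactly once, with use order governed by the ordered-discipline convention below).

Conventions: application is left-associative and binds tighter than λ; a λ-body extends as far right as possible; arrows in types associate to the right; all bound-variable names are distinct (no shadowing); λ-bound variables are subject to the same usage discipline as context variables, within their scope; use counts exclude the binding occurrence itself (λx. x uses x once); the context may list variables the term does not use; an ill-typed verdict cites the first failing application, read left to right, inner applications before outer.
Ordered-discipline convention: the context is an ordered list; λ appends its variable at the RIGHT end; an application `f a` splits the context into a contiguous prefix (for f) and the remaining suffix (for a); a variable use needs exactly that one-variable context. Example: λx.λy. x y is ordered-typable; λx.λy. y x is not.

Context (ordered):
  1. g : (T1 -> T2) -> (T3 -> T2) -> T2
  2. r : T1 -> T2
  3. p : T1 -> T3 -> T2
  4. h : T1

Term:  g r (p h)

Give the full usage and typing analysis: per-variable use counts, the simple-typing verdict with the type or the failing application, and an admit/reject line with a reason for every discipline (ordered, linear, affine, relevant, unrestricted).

use counts: g: 1; r: 1; p: 1; h: 1
order of uses: g, r, p, h
typing: well-typed at T2
ordered: ✓, single-use (g, r, p, h), ordered derivation ok
linear: ✓, exactly-once usage across g, r, p, h
affine: ✓, none of g, r, p, h used more than once
relevant: ✓, none of g, r, p, h goes unused
unrestricted: ✓, typability at T2 is all that's needed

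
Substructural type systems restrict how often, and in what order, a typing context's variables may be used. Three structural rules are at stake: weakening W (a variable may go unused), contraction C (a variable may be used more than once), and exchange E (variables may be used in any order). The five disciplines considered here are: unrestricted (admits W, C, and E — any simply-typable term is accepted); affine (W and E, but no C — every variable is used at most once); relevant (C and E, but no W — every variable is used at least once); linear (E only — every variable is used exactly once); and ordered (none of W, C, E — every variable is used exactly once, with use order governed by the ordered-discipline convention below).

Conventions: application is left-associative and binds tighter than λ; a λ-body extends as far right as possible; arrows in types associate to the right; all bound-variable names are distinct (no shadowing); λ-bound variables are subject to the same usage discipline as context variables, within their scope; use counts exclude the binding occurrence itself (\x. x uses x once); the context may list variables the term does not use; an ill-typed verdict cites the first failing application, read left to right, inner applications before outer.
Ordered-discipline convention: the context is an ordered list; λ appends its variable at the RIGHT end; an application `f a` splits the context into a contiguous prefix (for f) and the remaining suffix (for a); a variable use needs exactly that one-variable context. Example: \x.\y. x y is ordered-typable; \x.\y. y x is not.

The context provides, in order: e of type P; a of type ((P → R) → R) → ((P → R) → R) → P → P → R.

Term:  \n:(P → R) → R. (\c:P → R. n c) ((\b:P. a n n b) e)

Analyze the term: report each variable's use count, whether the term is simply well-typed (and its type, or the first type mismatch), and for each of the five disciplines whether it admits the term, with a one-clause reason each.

usage: e ×1; a ×1; n [bound] ×3; c [bound] ×1; b [bound] ×1
use order (left to right): n, c, a, n, n, b, e
typing: ✓ — ((P → R) → R) → R
ordered: ✗ — uses contraction: n ×3
linear: ✗ — uses contraction: n ×3
affine: ✗ — uses contraction: n ×3
relevant: ✓ — at least one use each (e, a, n, c, b)
unrestricted: ✓ — typability at ((P → R) → R) → R is all that's needed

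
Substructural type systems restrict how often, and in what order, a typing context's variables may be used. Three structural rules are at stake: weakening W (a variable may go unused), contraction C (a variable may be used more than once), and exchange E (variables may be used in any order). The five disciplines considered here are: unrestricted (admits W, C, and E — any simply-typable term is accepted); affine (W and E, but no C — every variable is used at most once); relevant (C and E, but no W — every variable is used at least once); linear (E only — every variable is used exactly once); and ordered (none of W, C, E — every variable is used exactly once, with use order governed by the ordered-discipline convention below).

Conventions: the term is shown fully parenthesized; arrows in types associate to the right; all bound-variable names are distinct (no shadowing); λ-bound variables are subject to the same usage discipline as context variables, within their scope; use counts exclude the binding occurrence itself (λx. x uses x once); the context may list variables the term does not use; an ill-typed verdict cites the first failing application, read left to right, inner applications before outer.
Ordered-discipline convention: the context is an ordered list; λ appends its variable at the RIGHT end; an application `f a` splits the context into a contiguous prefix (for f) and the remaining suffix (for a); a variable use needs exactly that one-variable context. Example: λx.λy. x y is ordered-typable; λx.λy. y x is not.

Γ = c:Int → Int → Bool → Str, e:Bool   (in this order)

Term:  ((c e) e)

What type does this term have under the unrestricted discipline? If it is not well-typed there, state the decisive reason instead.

not well-typed under unrestricted — fails simple typing
usage: c ×1; e ×2
uses in reading order: c, e, e
typing: ill-typed: an application expects Int but receives Bool
all disciplines: ordered ✗; linear ✗; affine ✗; relevant ✗; unrestricted ✗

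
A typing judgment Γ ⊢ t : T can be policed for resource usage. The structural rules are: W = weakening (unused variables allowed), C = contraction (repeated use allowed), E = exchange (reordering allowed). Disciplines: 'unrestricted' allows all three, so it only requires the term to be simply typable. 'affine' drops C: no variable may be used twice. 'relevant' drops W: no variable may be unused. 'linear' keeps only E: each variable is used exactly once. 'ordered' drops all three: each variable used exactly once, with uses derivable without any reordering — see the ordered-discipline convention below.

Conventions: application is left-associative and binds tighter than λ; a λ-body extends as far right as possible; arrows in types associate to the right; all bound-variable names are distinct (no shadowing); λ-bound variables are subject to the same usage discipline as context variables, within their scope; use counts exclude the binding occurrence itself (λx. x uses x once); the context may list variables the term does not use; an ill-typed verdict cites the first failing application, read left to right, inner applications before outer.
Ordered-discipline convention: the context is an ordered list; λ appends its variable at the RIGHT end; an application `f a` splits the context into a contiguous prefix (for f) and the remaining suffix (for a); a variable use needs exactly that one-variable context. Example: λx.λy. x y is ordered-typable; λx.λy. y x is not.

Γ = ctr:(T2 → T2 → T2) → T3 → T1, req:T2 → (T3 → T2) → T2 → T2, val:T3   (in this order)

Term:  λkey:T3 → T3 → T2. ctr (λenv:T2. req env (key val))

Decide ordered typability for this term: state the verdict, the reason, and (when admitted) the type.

no — use order ctr, req, env, key, val needs exchange
counts: ctr: 1; req: 1; val: 1; key (bound): 1; env (bound): 1
order of uses: ctr, req, env, key, val
typing: ✓ — (T3 → T3 → T2) → T3 → T1
across the five disciplines: ordered ✗; linear ✓; affine ✓; relevant ✓; unrestricted ✓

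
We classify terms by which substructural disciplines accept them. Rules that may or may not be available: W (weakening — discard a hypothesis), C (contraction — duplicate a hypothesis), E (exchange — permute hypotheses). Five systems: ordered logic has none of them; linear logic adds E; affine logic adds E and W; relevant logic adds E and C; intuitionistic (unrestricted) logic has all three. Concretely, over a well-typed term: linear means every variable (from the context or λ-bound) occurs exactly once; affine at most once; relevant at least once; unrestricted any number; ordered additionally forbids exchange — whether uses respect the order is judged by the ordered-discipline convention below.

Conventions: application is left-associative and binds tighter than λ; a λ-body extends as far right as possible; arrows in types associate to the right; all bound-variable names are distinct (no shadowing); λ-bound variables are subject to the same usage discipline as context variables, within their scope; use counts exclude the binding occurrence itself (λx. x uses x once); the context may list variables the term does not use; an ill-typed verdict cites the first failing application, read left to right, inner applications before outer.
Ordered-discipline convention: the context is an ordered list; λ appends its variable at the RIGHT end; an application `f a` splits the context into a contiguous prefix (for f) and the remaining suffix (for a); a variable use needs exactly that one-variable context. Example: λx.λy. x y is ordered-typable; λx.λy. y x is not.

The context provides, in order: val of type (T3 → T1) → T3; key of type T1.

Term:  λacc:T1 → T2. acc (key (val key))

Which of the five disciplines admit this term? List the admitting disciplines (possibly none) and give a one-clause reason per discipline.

accepted by: none
variable uses: val: 1×, key: 2×, acc [bound]: 1×
use order (left to right): acc, key, val, key
typing: ill-typed: an argument T1 mismatches the expected T3 → T1
ordered: ✗ — fails simple typing
linear: ✗ — a type mismatch blocks all five
affine: ✗ — the type mismatch rejects it
relevant: ✗ — not simply typable
unrestricted: ✗ — fails simple typing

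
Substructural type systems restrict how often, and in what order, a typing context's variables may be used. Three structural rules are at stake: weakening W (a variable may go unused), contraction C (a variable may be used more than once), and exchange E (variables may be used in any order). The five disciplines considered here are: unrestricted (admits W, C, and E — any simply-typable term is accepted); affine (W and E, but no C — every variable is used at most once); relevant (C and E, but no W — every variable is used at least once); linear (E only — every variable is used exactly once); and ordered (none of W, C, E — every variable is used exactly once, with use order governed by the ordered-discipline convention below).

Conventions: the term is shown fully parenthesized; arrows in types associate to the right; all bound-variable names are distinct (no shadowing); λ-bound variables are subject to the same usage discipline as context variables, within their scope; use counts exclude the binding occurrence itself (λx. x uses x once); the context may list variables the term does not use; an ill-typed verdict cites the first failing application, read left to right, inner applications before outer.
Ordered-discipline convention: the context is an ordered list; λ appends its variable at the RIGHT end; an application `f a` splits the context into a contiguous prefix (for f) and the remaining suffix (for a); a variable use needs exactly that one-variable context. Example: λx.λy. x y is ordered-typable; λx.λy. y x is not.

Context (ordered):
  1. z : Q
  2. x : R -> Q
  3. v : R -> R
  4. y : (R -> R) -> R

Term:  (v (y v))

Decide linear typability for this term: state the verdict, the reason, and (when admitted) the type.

no — repeated use of v ×2; z, x never used (weakening)
variable uses: z=0, x=0, v=2, y=1
order of uses: v, y, v
typing: well-typed — term : R
all disciplines: ordered ✗, linear ✗, affine ✗, relevant ✗, unrestricted ✓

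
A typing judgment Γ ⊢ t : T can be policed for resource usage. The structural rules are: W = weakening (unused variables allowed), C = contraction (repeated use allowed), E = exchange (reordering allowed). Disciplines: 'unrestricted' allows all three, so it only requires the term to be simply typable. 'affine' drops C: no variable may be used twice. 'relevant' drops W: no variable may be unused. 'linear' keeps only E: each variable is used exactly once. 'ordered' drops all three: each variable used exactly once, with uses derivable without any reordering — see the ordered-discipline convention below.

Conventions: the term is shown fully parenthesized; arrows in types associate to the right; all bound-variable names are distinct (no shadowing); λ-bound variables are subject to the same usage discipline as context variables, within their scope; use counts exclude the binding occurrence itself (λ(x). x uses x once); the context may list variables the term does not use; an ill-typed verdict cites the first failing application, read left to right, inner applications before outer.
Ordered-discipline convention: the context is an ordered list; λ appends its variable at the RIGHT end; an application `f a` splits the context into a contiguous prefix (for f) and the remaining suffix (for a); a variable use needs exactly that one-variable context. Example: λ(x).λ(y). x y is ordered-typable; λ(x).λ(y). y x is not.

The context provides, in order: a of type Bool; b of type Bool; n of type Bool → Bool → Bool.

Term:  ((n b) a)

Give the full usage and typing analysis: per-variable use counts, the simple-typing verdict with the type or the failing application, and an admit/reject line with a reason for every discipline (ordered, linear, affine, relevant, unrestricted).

use counts: a: 1; b: 1; n: 1
order of uses: n, b, a
typing: the term checks, with type Bool
ordered: ✗, no ordered split (uses run n, b, a)
linear: ✓, exactly-once usage across a, b, n
affine: ✓, none of a, b, n used more than once
relevant: ✓, at least one use each (a, b, n)
unrestricted: ✓, well-typed at Bool; no restrictions here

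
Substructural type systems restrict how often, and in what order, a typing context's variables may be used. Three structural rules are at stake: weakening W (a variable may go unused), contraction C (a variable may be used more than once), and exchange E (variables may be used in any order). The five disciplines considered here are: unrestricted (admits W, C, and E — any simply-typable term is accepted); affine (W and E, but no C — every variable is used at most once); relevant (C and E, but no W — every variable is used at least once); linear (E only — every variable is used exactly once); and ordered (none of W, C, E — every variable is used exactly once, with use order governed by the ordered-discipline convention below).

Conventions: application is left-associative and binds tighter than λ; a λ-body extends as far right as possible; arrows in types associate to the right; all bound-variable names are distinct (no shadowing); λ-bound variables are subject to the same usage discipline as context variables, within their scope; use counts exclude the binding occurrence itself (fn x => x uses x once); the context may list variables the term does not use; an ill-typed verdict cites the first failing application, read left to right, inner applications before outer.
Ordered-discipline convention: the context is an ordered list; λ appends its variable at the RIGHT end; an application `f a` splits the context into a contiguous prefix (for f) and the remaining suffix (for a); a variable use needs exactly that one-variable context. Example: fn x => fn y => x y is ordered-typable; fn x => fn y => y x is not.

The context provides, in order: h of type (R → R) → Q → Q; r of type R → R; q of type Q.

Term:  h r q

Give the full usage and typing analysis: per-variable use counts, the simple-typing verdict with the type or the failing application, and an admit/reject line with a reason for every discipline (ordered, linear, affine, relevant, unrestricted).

use counts: h=1; r=1; q=1
uses in reading order: h, r, q
typing: ✓ — Q
ordered: ✓, h, r, q: once each, no exchange needed
linear: ✓, each of h, r, q used exactly once
affine: ✓, h, r, q: no repeats, contraction unneeded
relevant: ✓, none of h, r, q goes unused
unrestricted: ✓, typability at Q is all that's needed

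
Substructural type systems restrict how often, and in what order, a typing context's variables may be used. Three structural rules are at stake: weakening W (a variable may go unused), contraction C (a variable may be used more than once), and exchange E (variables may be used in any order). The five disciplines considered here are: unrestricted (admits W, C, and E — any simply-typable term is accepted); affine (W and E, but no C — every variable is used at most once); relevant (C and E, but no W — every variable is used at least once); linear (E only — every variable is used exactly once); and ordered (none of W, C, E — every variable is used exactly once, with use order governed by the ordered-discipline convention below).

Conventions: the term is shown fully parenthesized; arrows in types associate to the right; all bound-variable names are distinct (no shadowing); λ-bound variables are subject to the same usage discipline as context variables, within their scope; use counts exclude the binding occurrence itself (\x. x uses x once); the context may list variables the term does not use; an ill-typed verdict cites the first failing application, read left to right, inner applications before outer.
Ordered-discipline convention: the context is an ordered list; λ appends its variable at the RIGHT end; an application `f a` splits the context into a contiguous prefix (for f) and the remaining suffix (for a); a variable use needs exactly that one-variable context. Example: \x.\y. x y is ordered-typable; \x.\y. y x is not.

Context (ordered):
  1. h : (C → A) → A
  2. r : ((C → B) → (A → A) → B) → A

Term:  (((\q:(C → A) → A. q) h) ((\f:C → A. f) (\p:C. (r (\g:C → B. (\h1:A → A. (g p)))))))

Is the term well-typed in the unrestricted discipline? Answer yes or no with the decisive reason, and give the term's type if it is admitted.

yes — well-typed at A; no restrictions here; term : A
variable uses: h ×1, r ×1, q [bound] ×1, f [bound] ×1, p [bound] ×1, g [bound] ×1, h1 [bound] ×0
use order (left to right): q, h, f, r, g, p
typing: well-typed at A
all disciplines: ordered ✗ · linear ✗ · affine ✓ · relevant ✗ · unrestricted ✓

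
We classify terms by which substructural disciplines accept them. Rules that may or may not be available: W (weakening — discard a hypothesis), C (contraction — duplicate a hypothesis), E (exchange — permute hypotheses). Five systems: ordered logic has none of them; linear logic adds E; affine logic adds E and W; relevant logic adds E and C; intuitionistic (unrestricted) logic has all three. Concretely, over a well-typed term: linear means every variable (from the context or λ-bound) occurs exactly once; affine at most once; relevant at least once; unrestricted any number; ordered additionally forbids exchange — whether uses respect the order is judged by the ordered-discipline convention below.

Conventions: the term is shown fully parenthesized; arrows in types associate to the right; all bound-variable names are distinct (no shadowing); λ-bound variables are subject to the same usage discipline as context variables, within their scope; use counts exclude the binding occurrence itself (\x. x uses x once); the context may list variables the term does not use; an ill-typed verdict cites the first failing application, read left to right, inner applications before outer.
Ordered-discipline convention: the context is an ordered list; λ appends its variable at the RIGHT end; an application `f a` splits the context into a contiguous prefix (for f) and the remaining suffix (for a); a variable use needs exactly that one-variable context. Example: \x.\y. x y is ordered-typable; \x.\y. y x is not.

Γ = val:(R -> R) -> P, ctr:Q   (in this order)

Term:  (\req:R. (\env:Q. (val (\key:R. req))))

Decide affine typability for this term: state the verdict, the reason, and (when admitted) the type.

yes — at most one use each (val, ctr, req, env, key); term : R -> Q -> P
use counts: val ×1, ctr ×0, req (λ-bound) ×1, env (λ-bound) ×0, key (λ-bound) ×0
use order (left to right): val, req
typing: the term checks, with type R -> Q -> P
summary: ordered ✗ | linear ✗ | affine ✓ | relevant ✗ | unrestricted ✓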